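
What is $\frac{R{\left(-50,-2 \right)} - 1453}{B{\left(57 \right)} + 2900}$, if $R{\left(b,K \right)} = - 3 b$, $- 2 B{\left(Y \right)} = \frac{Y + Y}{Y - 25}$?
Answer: $- \frac{41696}{92743} \approx -0.44959$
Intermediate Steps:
$B{\left(Y \right)} = - \frac{Y}{-25 + Y}$ ($B{\left(Y \right)} = - \frac{\left(Y + Y\right) \frac{1}{Y - 25}}{2} = - \frac{2 Y \frac{1}{-25 + Y}}{2} = - \frac{Y}{-25 + Y}$)
$\frac{R{\left(-50,-2 \right)} - 1453}{B{\left(57 \right)} + 2900} = \frac{\left(-3\right) \left(-50\right) - 1453}{\left(-1\right) 57 \frac{1}{-25 + 57} + 2900} = \frac{150 - 1453}{\left(-1\right) 57 \cdot \frac{1}{32} + 2900} = - \frac{1303}{\left(-1\right) 57 \cdot \frac{1}{32} + 2900} = - \frac{1303}{- \frac{57}{32} + 2900} = - \frac{1303}{\frac{92743}{32}} = \left(-1303\right) \frac{32}{92743} = - \frac{41696}{92743}$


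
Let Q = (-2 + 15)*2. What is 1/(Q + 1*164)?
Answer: 1/190 ≈ 0.0052632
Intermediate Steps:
Q = 26 (Q = 13*2 = 26)
1/(Q + 1*164) = 1/(26 + 1*164) = 1/(26 + 164) = 1/190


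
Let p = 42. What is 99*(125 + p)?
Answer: 16533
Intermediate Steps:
99*(125 + p) = 99*(125 + 42) = 99*167 = 16533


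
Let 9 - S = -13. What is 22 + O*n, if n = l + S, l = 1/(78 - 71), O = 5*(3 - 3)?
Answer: 22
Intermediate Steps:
O = 0 (O = 5*0 = 0)
S = 22 (S = 9 - 1*(-13) = 9 + 13 = 22)
l = 1/7 ≈ 0.14286
n = 155/7 (n = 1/7 + 22 = 155/7 ≈ 22.143)
22 + O*n = 22 + 0*(155/7) = 22 + 0 = 22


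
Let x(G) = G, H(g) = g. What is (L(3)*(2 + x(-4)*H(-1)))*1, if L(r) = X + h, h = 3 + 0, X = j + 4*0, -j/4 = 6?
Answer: -126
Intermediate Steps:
j = -24 (j = -4*6 = -24)
X = -24 (X = -24 + 4*0 = -24 + 0 = -24)
h = 3
L(r) = -21 (L(r) = -24 + 3 = -21)
(L(3)*(2 + x(-4)*H(-1)))*1 = -21*(2 - 4*(-1))*1 = -21*(2 + 4)*1 = -21*6*1 = -126*1 = -126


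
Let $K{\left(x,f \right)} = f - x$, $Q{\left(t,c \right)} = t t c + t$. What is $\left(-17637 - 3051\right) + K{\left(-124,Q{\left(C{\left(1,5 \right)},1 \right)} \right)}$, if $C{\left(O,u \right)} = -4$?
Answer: $-20552$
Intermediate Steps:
$Q{\left(t,c \right)} = t + c t^{2}$ ($Q{\left(t,c \right)} = t^{2} c + t = c t^{2} + t = t + c t^{2}$)
$\left(-17637 - 3051\right) + K{\left(-124,Q{\left(C{\left(1,5 \right)},1 \right)} \right)} = \left(-17637 - 3051\right) - \left(-124 + 4 \left(1 + 1 \left(-4\right)\right)\right) = -20688 + \left(- 4 \left(1 - 4\right) + 124\right) = -20688 + \left(\left(-4\right) \left(-3\right) + 124\right) = -20688 + \left(12 + 124\right) = -20688 + 136 = -20552$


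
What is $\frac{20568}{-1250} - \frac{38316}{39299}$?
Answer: $- \frac{428098416}{24561875} \approx -17.429$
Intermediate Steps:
$\frac{20568}{-1250} - \frac{38316}{39299} = 20568 \left(- \frac{1}{1250}\right) - \frac{38316}{39299} = - \frac{10284}{625} - \frac{38316}{39299} = - \frac{428098416}{24561875}$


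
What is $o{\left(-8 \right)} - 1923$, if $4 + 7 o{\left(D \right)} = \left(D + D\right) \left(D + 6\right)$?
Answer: $-1919$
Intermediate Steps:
$o{\left(D \right)} = - \frac{4}{7} + \frac{2 D \left(6 + D\right)}{7}$ ($o{\left(D \right)} = - \frac{4}{7} + \frac{\left(D + D\right) \left(D + 6\right)}{7} = - \frac{4}{7} + \frac{2 D \left(6 + D\right)}{7}$)
$o{\left(-8 \right)} - 1923 = \left(- \frac{4}{7} + \frac{2 \left(-8\right)^{2}}{7} + \frac{12}{7} \left(-8\right)\right) - 1923 = \left(- \frac{4}{7} + \frac{2}{7} \cdot 64 - \frac{96}{7}\right) - 1923 = \left(- \frac{4}{7} + \frac{128}{7} - \frac{96}{7}\right) - 1923 = 4 - 1923 = -1919$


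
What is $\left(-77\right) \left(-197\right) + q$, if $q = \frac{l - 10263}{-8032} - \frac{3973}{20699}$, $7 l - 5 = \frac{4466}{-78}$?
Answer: $\frac{98361634231193}{6483920352} \approx 15170.0$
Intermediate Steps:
$l = - \frac{2038}{273}$ ($l = \frac{5}{7} + \frac{4466 \frac{1}{-78}}{7} = \frac{5}{7} + \frac{4466 \left(- \frac{1}{78}\right)}{7} = \frac{5}{7} + \frac{1}{7} \left(- \frac{2233}{39}\right) = \frac{5}{7} - \frac{319}{39} = - \frac{2038}{273} \approx -7.4652$)
$q = \frac{7046411705}{6483920352}$ ($q = \frac{- \frac{2038}{273} - 10263}{-8032} - \frac{3973}{20699} = \left(- \frac{2803837}{273}\right) \left(- \frac{1}{8032}\right) - \frac{3973}{20699} = \frac{2803837}{2192736} - \frac{3973}{20699} = \frac{7046411705}{6483920352} \approx 1.0868$)
$\left(-77\right) \left(-197\right) + q = \left(-77\right) \left(-197\right) + \frac{7046411705}{6483920352} = 15169 + \frac{7046411705}{6483920352} = \frac{98361634231193}{6483920352}$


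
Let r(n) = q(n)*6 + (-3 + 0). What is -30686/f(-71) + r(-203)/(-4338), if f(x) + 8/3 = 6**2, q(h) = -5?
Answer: -16639346/18075 ≈ -920.57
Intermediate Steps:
r(n) = -33 (r(n) = -5*6 + (-3 + 0) = -30 - 3 = -33)
f(x) = 100/3 (f(x) = -8/3 + 6**2 = -8/3 + 36 = 100/3)
-30686/f(-71) + r(-203)/(-4338) = -30686/100/3 - 33/(-4338) = -30686*3/100 - 33*(-1/4338) = -46029/50 + 11/1446 = -16639346/18075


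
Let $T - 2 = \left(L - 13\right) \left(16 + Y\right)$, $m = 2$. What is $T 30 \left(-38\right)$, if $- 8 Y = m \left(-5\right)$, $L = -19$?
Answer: $627000$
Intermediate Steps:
$Y = \frac{5}{4}$ ($Y = - \frac{2 \left(-5\right)}{8} = \left(- \frac{1}{8}\right) \left(-10\right) = \frac{5}{4} \approx 1.25$)
$T = -550$ ($T = 2 + \left(-19 - 13\right) \left(16 + \frac{5}{4}\right) = 2 - 552 = -550$)
$T 30 \left(-38\right) = \left(-550\right) 30 \left(-38\right) = \left(-16500\right) \left(-38\right) = 627000$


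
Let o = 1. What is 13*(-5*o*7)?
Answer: -455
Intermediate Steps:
13*(-5*o*7) = 13*(-5*1*7) = 13*(-5*7) = 13*(-35) = -455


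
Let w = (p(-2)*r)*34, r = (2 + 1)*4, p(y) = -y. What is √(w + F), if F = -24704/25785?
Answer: 4*√3763151715/8595 ≈ 28.549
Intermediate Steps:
F = -24704/25785 (F = -24704*1/25785 = -24704/25785 ≈ -0.95808)
r = 12 (r = 3*4 = 12)
w = 816 (w = (-1*(-2)*12)*34 = (2*12)*34 = 24*34 = 816)
√(w + F) = √(816 - 24704/25785) = √(21015856/25785) = 4*√3763151715/8595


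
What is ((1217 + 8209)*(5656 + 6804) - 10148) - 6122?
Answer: 117431690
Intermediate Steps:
((1217 + 8209)*(5656 + 6804) - 10148) - 6122 = (9426*12460 - 10148) - 6122 = (117447960 - 10148) - 6122 = 117437812 - 6122 = 117431690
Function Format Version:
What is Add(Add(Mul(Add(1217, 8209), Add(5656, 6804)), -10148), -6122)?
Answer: 117431690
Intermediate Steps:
Add(Add(Mul(Add(1217, 8209), Add(5656, 6804)), -10148), -6122) = Add(Add(Mul(9426, 12460), -10148), -6122) = Add(Add(117447960, -10148), -6122) = Add(117437812, -6122) = 117431690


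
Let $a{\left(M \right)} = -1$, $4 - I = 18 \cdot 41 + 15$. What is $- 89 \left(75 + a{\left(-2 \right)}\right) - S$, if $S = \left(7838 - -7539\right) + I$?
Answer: $-21214$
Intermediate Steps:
$I = -749$ ($I = 4 - \left(18 \cdot 41 + 15\right) = 4 - \left(738 + 15\right) = 4 - 753 = -749$)
$S = 14628$ ($S = \left(7838 - -7539\right) - 749 = \left(7838 + 7539\right) - 749 = 15377 - 749 = 14628$)
$- 89 \left(75 + a{\left(-2 \right)}\right) - S = - 89 \left(75 - 1\right) - 14628 = \left(-89\right) 74 - 14628 = -6586 - 14628 = -21214$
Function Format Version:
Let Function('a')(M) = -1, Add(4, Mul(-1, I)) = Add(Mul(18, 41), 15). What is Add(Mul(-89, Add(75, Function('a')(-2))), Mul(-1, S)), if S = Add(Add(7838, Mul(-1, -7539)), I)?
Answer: -21214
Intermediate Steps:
I = -749 (I = Add(4, Mul(-1, Add(Mul(18, 41), 15))) = Add(4, Mul(-1, Add(738, 15))) = Add(4, Mul(-1, 753)) = Add(4, -753) = -749)
S = 14628 (S = Add(Add(7838, Mul(-1, -7539)), -749) = Add(Add(7838, 7539), -749) = Add(15377, -749) = 14628)
Add(Mul(-89, Add(75, Function('a')(-2))), Mul(-1, S)) = Add(Mul(-89, Add(75, -1)), Mul(-1, 14628)) = Add(Mul(-89, 74), -14628) = Add(-6586, -14628) = -21214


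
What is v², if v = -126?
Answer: 15876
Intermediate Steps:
v² = (-126)² = 15876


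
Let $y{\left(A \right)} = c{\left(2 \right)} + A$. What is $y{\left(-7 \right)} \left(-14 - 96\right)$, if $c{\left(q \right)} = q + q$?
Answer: $330$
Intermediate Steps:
$c{\left(q \right)} = 2 q$
$y{\left(A \right)} = 4 + A$ ($y{\left(A \right)} = 2 \cdot 2 + A = 4 + A$)
$y{\left(-7 \right)} \left(-14 - 96\right) = \left(4 - 7\right) \left(-14 - 96\right) = - 3 \left(-14 - 96\right) = \left(-3\right) \left(-110\right) = 330$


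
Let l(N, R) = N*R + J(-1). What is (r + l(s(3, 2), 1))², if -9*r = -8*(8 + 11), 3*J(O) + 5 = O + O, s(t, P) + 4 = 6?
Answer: 22201/81 ≈ 274.09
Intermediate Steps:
s(t, P) = 2 (s(t, P) = -4 + 6 = 2)
J(O) = -5/3 + 2*O/3 (J(O) = -5/3 + (O + O)/3 = -5/3 + (2*O)/3 = -5/3 + 2*O/3)
r = 152/9 (r = -(-8)*(8 + 11)/9 = -(-8)*19/9 = -⅑*(-152) = 152/9 ≈ 16.889)
l(N, R) = -7/3 + N*R (l(N, R) = N*R + (-5/3 + (⅔)*(-1)) = N*R + (-5/3 - ⅔) = N*R - 7/3 = -7/3 + N*R)
(r + l(s(3, 2), 1))² = (152/9 + (-7/3 + 2*1))² = (152/9 + (-7/3 + 2))² = (152/9 - ⅓)² = (149/9)² = 22201/81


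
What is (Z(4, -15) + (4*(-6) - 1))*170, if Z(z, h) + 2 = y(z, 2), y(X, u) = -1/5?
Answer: -4624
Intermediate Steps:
y(X, u) = -1/5 (y(X, u) = -1*1/5 = -1/5)
Z(z, h) = -11/5 (Z(z, h) = -2 - 1/5 = -11/5)
(Z(4, -15) + (4*(-6) - 1))*170 = (-11/5 + (4*(-6) - 1))*170 = (-11/5 + (-24 - 1))*170 = (-11/5 - 25)*170 = -136/5*170 = -4624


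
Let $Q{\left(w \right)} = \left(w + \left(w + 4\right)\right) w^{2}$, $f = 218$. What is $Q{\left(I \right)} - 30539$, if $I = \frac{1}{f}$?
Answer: $- \frac{158195562087}{5180116} \approx -30539.0$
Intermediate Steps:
$I = \frac{1}{218} \approx 0.0045872$
$Q{\left(w \right)} = w^{2} \left(4 + 2 w\right)$ ($Q{\left(w \right)} = \left(w + \left(4 + w\right)\right) w^{2} = \left(4 + 2 w\right) w^{2} = w^{2} \left(4 + 2 w\right)$)
$Q{\left(I \right)} - 30539 = \frac{2 \left(2 + \frac{1}{218}\right)}{47524} - 30539 = 2 \cdot \frac{1}{47524} \cdot \frac{437}{218} - 30539 = \frac{437}{5180116} - 30539 = - \frac{158195562087}{5180116}$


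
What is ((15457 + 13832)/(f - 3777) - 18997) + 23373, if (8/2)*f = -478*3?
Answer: 12045106/2757 ≈ 4368.9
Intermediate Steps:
f = -717/2 (f = (-478*3)/4 = (¼)*(-1434) = -717/2 ≈ -358.50)
((15457 + 13832)/(f - 3777) - 18997) + 23373 = ((15457 + 13832)/(-717/2 - 3777) - 18997) + 23373 = (29289/(-8271/2) - 18997) + 23373 = (29289*(-2/8271) - 18997) + 23373 = (-19526/2757 - 18997) + 23373 = -52394255/2757 + 23373 = 12045106/2757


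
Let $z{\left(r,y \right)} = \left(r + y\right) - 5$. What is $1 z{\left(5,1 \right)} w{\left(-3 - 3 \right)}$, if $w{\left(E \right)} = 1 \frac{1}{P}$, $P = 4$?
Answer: $\frac{1}{4} \approx 0.25$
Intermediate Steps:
$z{\left(r,y \right)} = -5 + r + y$
$w{\left(E \right)} = \frac{1}{4}$ ($w{\left(E \right)} = 1 \cdot \frac{1}{4} = \frac{1}{4}$)
$1 z{\left(5,1 \right)} w{\left(-3 - 3 \right)} = 1 \left(-5 + 5 + 1\right) \frac{1}{4} = 1 \cdot 1 \cdot \frac{1}{4} = 1 \cdot \frac{1}{4} = \frac{1}{4}$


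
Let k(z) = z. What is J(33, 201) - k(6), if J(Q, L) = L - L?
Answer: -6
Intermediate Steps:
J(Q, L) = 0
J(33, 201) - k(6) = 0 - 1*6 = 0 - 6 = -6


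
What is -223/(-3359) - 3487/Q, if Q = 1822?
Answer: -11306527/6120098 ≈ -1.8474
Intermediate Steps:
-223/(-3359) - 3487/Q = -223/(-3359) - 3487/1822 = -223*(-1/3359) - 3487*1/1822 = 223/3359 - 3487/1822 = -11306527/6120098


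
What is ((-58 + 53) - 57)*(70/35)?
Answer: -124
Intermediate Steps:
((-58 + 53) - 57)*(70/35) = (-5 - 57)*(70*(1/35)) = -62*2 = -124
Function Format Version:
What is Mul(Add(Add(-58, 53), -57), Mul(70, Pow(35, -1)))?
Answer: -124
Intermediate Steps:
Mul(Add(Add(-58, 53), -57), Mul(70, Pow(35, -1))) = Mul(Add(-5, -57), Mul(70, Rational(1, 35))) = Mul(-62, 2) = -124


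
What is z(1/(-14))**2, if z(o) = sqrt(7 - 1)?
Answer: 6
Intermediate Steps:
z(o) = sqrt(6)
z(1/(-14))**2 = (sqrt(6))**2 = 6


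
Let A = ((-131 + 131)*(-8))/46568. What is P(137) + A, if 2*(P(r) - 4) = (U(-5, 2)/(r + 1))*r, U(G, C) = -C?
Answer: 415/138 ≈ 3.0072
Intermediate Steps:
P(r) = 4 - r/(1 + r) (P(r) = 4 + (((-1*2)/(r + 1))*r)/2 = 4 + ((-2/(1 + r))*r)/2 = 4 + (-2*r/(1 + r))/2 = 4 - r/(1 + r))
A = 0 (A = (0*(-8))*(1/46568) = 0*(1/46568) = 0)
P(137) + A = (4 + 3*137)/(1 + 137) + 0 = (4 + 411)/138 + 0 = (1/138)*415 + 0 = 415/138 + 0 = 415/138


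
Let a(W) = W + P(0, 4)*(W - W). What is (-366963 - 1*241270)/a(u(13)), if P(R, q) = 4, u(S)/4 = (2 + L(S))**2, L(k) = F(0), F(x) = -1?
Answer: -608233/4 ≈ -1.5206e+5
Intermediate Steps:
L(k) = -1
u(S) = 4 (u(S) = 4*(2 - 1)**2 = 4*1**2 = 4*1 = 4)
a(W) = W (a(W) = W + 4*(W - W) = W + 4*0 = W + 0 = W)
(-366963 - 1*241270)/a(u(13)) = (-366963 - 1*241270)/4 = (-366963 - 241270)*(1/4) = -608233*1/4 = -608233/4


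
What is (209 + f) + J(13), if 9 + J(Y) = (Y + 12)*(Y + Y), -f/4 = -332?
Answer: 2178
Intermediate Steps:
f = 1328 (f = -4*(-332) = 1328)
J(Y) = -9 + 2*Y*(12 + Y) (J(Y) = -9 + (Y + 12)*(Y + Y) = -9 + (12 + Y)*(2*Y) = -9 + 2*Y*(12 + Y))
(209 + f) + J(13) = (209 + 1328) + (-9 + 2*13² + 24*13) = 1537 + (-9 + 2*169 + 312) = 1537 + (-9 + 338 + 312) = 1537 + 641 = 2178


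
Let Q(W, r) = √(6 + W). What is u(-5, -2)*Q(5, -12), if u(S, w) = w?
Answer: -2*√11 ≈ -6.6332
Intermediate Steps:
u(-5, -2)*Q(5, -12) = -2*√(6 + 5) = -2*√11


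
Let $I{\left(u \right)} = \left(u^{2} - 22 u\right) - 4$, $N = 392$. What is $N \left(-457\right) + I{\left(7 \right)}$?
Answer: $-179253$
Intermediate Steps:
$I{\left(u \right)} = -4 + u^{2} - 22 u$
$N \left(-457\right) + I{\left(7 \right)} = 392 \left(-457\right) - \left(158 - 49\right) = -179144 - 109 = -179253$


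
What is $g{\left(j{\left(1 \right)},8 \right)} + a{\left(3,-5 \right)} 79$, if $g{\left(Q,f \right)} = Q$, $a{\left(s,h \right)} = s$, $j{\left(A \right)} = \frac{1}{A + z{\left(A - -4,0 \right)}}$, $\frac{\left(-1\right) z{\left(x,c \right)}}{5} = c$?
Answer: $238$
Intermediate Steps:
$z{\left(x,c \right)} = - 5 c$
$j{\left(A \right)} = \frac{1}{A}$ ($j{\left(A \right)} = \frac{1}{A - 0} = \frac{1}{A + 0} = \frac{1}{A}$)
$g{\left(j{\left(1 \right)},8 \right)} + a{\left(3,-5 \right)} 79 = 1^{-1} + 3 \cdot 79 = 1 + 237 = 238$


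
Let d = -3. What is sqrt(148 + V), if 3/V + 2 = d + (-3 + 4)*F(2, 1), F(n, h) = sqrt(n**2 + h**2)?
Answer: sqrt(737 - 148*sqrt(5))/sqrt(5 - sqrt(5)) ≈ 12.121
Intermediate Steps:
F(n, h) = sqrt(h**2 + n**2)
V = 3/(-5 + sqrt(5)) (V = 3/(-2 + (-3 + (-3 + 4)*sqrt(1**2 + 2**2))) = 3/(-2 + (-3 + 1*sqrt(1 + 4))) = 3/(-2 + (-3 + 1*sqrt(5))) = 3/(-2 + (-3 + sqrt(5))) = 3/(-5 + sqrt(5)) ≈ -1.0854)
sqrt(148 + V) = sqrt(148 + (-3/4 - 3*sqrt(5)/20)) = sqrt(589/4 - 3*sqrt(5)/20)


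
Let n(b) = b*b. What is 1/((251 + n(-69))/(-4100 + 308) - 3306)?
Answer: -948/3135341 ≈ -0.00030236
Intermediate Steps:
n(b) = b²
1/((251 + n(-69))/(-4100 + 308) - 3306) = 1/((251 + (-69)²)/(-4100 + 308) - 3306) = 1/((251 + 4761)/(-3792) - 3306) = 1/(5012*(-1/3792) - 3306) = 1/(-1253/948 - 3306) = 1/(-3135341/948) = -948/3135341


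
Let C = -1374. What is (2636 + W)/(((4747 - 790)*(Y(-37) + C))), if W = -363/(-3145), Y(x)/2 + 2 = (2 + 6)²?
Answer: -8290583/15555956250 ≈ -0.00053295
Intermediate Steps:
Y(x) = 124 (Y(x) = -4 + 2*(2 + 6)² = -4 + 2*8² = -4 + 2*64 = -4 + 128 = 124)
W = 363/3145 (W = -363*(-1/3145) = 363/3145 ≈ 0.11542)
(2636 + W)/(((4747 - 790)*(Y(-37) + C))) = (2636 + 363/3145)/(((4747 - 790)*(124 - 1374))) = 8290583/(3145*((3957*(-1250)))) = (8290583/3145)/(-4946250) = (8290583/3145)*(-1/4946250) = -8290583/15555956250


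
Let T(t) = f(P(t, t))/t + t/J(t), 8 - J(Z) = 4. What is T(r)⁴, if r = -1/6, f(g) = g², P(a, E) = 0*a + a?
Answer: 625/331776 ≈ 0.0018838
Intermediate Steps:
J(Z) = 4 (J(Z) = 8 - 1*4 = 8 - 4 = 4)
P(a, E) = a (P(a, E) = 0 + a = a)
r = -⅙ (r = -1*⅙ = -⅙ ≈ -0.16667)
T(t) = 5*t/4 (T(t) = t²/t + t/4 = t + t*(¼) = t + t/4 = 5*t/4)
T(r)⁴ = ((5/4)*(-⅙))⁴ = (-5/24)⁴ = 625/331776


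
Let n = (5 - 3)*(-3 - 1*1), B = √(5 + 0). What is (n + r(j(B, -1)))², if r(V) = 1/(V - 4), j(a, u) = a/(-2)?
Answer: 238164/3481 - 1952*√5/3481 ≈ 67.164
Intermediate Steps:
B = √5 ≈ 2.2361
j(a, u) = -a/2 (j(a, u) = a*(-½) = -a/2)
r(V) = 1/(-4 + V)
n = -8 (n = 2*(-3 - 1) = 2*(-4) = -8)
(n + r(j(B, -1)))² = (-8 + 1/(-4 - √5/2))²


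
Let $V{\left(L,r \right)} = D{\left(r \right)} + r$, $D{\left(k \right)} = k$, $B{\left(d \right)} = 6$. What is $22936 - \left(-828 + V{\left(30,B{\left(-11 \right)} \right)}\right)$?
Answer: $23752$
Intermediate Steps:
$V{\left(L,r \right)} = 2 r$ ($V{\left(L,r \right)} = r + r = 2 r$)
$22936 - \left(-828 + V{\left(30,B{\left(-11 \right)} \right)}\right) = 22936 - \left(-828 + 2 \cdot 6\right) = 22936 - \left(-828 + 12\right) = 22936 - -816 = 22936 + 816 = 23752$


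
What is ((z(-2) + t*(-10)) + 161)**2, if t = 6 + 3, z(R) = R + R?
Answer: 4489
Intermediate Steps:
z(R) = 2*R
t = 9
((z(-2) + t*(-10)) + 161)**2 = ((2*(-2) + 9*(-10)) + 161)**2 = ((-4 - 90) + 161)**2 = (-94 + 161)**2 = 67**2 = 4489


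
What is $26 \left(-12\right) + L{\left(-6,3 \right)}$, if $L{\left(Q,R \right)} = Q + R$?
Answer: $-315$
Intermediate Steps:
$26 \left(-12\right) + L{\left(-6,3 \right)} = 26 \left(-12\right) + \left(-6 + 3\right) = -312 - 3 = -315$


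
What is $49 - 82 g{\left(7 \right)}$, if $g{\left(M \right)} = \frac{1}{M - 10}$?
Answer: $\frac{229}{3} \approx 76.333$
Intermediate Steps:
$g{\left(M \right)} = \frac{1}{-10 + M}$
$49 - 82 g{\left(7 \right)} = 49 - \frac{82}{-10 + 7} = 49 - \frac{82}{-3} = 49 - - \frac{82}{3} = 49 + \frac{82}{3} = \frac{229}{3}$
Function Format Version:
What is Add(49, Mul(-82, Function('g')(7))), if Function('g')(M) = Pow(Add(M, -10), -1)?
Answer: Rational(229, 3) ≈ 76.333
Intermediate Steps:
Function('g')(M) = Pow(Add(-10, M), -1)
Add(49, Mul(-82, Function('g')(7))) = Add(49, Mul(-82, Pow(Add(-10, 7), -1))) = Add(49, Mul(-82, Pow(-3, -1))) = Add(49, Mul(-82, Rational(-1, 3))) = Add(49, Rational(82, 3)) = Rational(229, 3)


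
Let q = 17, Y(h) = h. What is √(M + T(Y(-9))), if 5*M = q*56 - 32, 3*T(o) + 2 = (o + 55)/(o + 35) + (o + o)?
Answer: 3*√3341/13 ≈ 13.339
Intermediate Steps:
T(o) = -⅔ + 2*o/3 + (55 + o)/(3*(35 + o)) (T(o) = -⅔ + ((o + 55)/(o + 35) + (o + o))/3 = -⅔ + ((55 + o)/(35 + o) + 2*o)/3 = -⅔ + (2*o + (55 + o)/(35 + o))/3 = -⅔ + (2*o/3 + (55 + o)/(3*(35 + o))) = -⅔ + 2*o/3 + (55 + o)/(3*(35 + o)))
M = 184 (M = (17*56 - 32)/5 = (952 - 32)/5 = (⅕)*920 = 184)
√(M + T(Y(-9))) = √(184 + (-15 + 2*(-9)² + 69*(-9))/(3*(35 - 9))) = √(184 + (⅓)*(-15 + 2*81 - 621)/26) = √(184 + (⅓)*(1/26)*(-15 + 162 - 621)) = √(184 + (⅓)*(1/26)*(-474)) = √(184 - 79/13) = √(2313/13) = 3*√3341/13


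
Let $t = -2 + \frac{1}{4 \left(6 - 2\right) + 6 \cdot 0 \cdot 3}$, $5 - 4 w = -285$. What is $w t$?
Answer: $- \frac{4495}{32} \approx -140.47$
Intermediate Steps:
$w = \frac{145}{2}$ ($w = \frac{5}{4} - - \frac{285}{4} = \frac{5}{4} + \frac{285}{4} = \frac{145}{2} \approx 72.5$)
$t = - \frac{31}{16}$ ($t = -2 + \frac{1}{4 \cdot 4 + 0 \cdot 3} = -2 + \frac{1}{16 + 0} = -2 + \frac{1}{16} = - \frac{31}{16} \approx -1.9375$)
$w t = \frac{145}{2} \left(- \frac{31}{16}\right) = - \frac{4495}{32}$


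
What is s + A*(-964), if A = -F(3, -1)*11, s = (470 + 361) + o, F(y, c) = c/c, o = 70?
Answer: 11505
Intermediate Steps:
F(y, c) = 1
s = 901 (s = (470 + 361) + 70 = 831 + 70 = 901)
A = -11 (A = -1*1*11 = -1*11 = -11)
s + A*(-964) = 901 - 11*(-964) = 901 + 10604 = 11505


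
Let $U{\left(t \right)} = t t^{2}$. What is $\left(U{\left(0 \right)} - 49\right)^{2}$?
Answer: $2401$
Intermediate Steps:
$U{\left(t \right)} = t^{3}$
$\left(U{\left(0 \right)} - 49\right)^{2} = \left(0^{3} - 49\right)^{2} = \left(0 - 49\right)^{2} = \left(-49\right)^{2} = 2401$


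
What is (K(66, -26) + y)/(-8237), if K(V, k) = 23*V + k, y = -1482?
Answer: -10/8237 ≈ -0.0012140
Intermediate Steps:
K(V, k) = k + 23*V
(K(66, -26) + y)/(-8237) = ((-26 + 23*66) - 1482)/(-8237) = ((-26 + 1518) - 1482)*(-1/8237) = (1492 - 1482)*(-1/8237) = 10*(-1/8237) = -10/8237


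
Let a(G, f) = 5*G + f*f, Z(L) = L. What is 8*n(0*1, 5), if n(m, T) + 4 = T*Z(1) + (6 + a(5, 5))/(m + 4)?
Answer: 120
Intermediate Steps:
a(G, f) = f² + 5*G (a(G, f) = 5*G + f² = f² + 5*G)
n(m, T) = -4 + T + 56/(4 + m) (n(m, T) = -4 + (T*1 + (6 + (5² + 5*5))/(m + 4)) = -4 + (T + (6 + (25 + 25))/(4 + m)) = -4 + (T + (6 + 50)/(4 + m)) = -4 + (T + 56/(4 + m)) = -4 + T + 56/(4 + m))
8*n(0*1, 5) = 8*((40 - 0 + 4*5 + 5*(0*1))/(4 + 0*1)) = 8*((40 - 4*0 + 20 + 5*0)/(4 + 0)) = 8*((40 + 0 + 20 + 0)/4) = 8*((¼)*60) = 8*15 = 120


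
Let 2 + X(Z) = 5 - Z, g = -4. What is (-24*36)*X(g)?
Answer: -6048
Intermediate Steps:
X(Z) = 3 - Z (X(Z) = -2 + (5 - Z) = 3 - Z)
(-24*36)*X(g) = (-24*36)*(3 - 1*(-4)) = -864*(3 + 4) = -864*7 = -6048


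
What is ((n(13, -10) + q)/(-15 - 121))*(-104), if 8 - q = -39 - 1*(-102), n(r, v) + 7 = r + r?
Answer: -468/17 ≈ -27.529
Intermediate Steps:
n(r, v) = -7 + 2*r (n(r, v) = -7 + (r + r) = -7 + 2*r)
q = -55 (q = 8 - (-39 - 1*(-102)) = 8 - (-39 + 102) = 8 - 1*63 = 8 - 63 = -55)
((n(13, -10) + q)/(-15 - 121))*(-104) = (((-7 + 2*13) - 55)/(-15 - 121))*(-104) = (((-7 + 26) - 55)/(-136))*(-104) = ((19 - 55)*(-1/136))*(-104) = -36*(-1/136)*(-104) = (9/34)*(-104) = -468/17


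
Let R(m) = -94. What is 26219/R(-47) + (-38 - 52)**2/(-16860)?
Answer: -7380229/26414 ≈ -279.41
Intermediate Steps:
26219/R(-47) + (-38 - 52)**2/(-16860) = 26219/(-94) + (-38 - 52)**2/(-16860) = 26219*(-1/94) + (-90)**2*(-1/16860) = -26219/94 + 8100*(-1/16860) = -26219/94 - 135/281 = -7380229/26414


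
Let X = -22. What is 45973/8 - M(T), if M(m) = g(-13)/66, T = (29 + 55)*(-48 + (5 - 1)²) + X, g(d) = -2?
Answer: 1517117/264 ≈ 5746.7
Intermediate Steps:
T = -2710 (T = (29 + 55)*(-48 + (5 - 1)²) - 22 = 84*(-48 + 4²) - 22 = 84*(-48 + 16) - 22 = 84*(-32) - 22 = -2688 - 22 = -2710)
M(m) = -1/33 (M(m) = -2/66 = -2*1/66 = -1/33)
45973/8 - M(T) = 45973/8 - 1*(-1/33) = 45973*(⅛) + 1/33 = 45973/8 + 1/33 = 1517117/264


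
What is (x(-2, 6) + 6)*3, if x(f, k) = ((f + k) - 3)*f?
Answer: 12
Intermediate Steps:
x(f, k) = f*(-3 + f + k) (x(f, k) = (-3 + f + k)*f = f*(-3 + f + k))
(x(-2, 6) + 6)*3 = (-2*(-3 - 2 + 6) + 6)*3 = (-2*1 + 6)*3 = (-2 + 6)*3 = 4*3 = 12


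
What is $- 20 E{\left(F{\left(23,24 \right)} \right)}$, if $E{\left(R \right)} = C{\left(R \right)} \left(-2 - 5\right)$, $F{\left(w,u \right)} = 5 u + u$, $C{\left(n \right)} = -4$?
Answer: $-560$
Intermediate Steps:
$F{\left(w,u \right)} = 6 u$
$E{\left(R \right)} = 28$ ($E{\left(R \right)} = - 4 \left(-2 - 5\right) = \left(-4\right) \left(-7\right) = 28$)
$- 20 E{\left(F{\left(23,24 \right)} \right)} = \left(-20\right) 28 = -560$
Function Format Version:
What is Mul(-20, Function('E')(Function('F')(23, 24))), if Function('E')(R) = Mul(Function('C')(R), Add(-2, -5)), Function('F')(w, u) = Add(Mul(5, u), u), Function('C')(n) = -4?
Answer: -560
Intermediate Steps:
Function('F')(w, u) = Mul(6, u)
Function('E')(R) = 28 (Function('E')(R) = Mul(-4, Add(-2, -5)) = Mul(-4, -7) = 28)
Mul(-20, Function('E')(Function('F')(23, 24))) = Mul(-20, 28) = -560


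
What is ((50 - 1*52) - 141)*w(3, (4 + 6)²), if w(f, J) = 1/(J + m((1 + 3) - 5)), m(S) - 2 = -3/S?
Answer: -143/105 ≈ -1.3619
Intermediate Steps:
m(S) = 2 - 3/S
w(f, J) = 1/(5 + J) (w(f, J) = 1/(J + (2 - 3/((1 + 3) - 5))) = 1/(J + (2 - 3/(4 - 5))) = 1/(J + (2 - 3/(-1))) = 1/(J + (2 - 3*(-1))) = 1/(J + (2 + 3)) = 1/(J + 5) = 1/(5 + J))
((50 - 1*52) - 141)*w(3, (4 + 6)²) = ((50 - 1*52) - 141)/(5 + (4 + 6)²) = ((50 - 52) - 141)/(5 + 10²) = (-2 - 141)/(5 + 100) = -143/105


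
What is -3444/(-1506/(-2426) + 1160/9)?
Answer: -37598148/1413857 ≈ -26.593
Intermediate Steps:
-3444/(-1506/(-2426) + 1160/9) = -3444/(-1506*(-1/2426) + 1160*(⅑)) = -3444/(753/1213 + 1160/9) = -3444/1413857/10917 = -3444*10917/1413857 = -37598148/1413857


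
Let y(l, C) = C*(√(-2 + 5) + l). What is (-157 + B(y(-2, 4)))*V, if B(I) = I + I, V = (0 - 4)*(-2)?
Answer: -1384 + 64*√3 ≈ -1273.1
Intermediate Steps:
V = 8 (V = -4*(-2) = 8)
y(l, C) = C*(l + √3) (y(l, C) = C*(√3 + l) = C*(l + √3))
B(I) = 2*I
(-157 + B(y(-2, 4)))*V = (-157 + 2*(4*(-2 + √3)))*8 = (-157 + 2*(-8 + 4*√3))*8 = (-157 + (-16 + 8*√3))*8 = (-173 + 8*√3)*8 = -1384 + 64*√3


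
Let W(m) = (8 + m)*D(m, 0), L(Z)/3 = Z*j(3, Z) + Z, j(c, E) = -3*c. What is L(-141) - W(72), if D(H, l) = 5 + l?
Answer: 2984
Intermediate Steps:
L(Z) = -24*Z (L(Z) = 3*(Z*(-3*3) + Z) = 3*(Z*(-9) + Z) = 3*(-9*Z + Z) = 3*(-8*Z) = -24*Z)
W(m) = 40 + 5*m (W(m) = (8 + m)*(5 + 0) = (8 + m)*5 = 40 + 5*m)
L(-141) - W(72) = -24*(-141) - (40 + 5*72) = 3384 - (40 + 360) = 3384 - 1*400 = 3384 - 400 = 2984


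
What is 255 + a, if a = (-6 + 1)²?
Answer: 280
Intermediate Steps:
a = 25 (a = (-5)² = 25)
255 + a = 255 + 25 = 280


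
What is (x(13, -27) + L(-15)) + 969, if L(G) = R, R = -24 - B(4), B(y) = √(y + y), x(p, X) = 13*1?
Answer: 958 - 2*√2 ≈ 955.17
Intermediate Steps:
x(p, X) = 13
B(y) = √2*√y (B(y) = √(2*y) = √2*√y)
R = -24 - 2*√2 (R = -24 - √2*√4 = -24 - √2*2 = -24 - 2*√2 ≈ -26.828)
L(G) = -24 - 2*√2
(x(13, -27) + L(-15)) + 969 = (13 + (-24 - 2*√2)) + 969 = (-11 - 2*√2) + 969 = 958 - 2*√2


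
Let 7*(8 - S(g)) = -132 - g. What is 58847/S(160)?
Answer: 411929/348 ≈ 1183.7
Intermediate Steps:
S(g) = 188/7 + g/7 (S(g) = 8 - (-132 - g)/7 = 8 + (132/7 + g/7) = 188/7 + g/7)
58847/S(160) = 58847/(188/7 + (1/7)*160) = 58847/(188/7 + 160/7) = 58847/(348/7) = 58847*(7/348) = 411929/348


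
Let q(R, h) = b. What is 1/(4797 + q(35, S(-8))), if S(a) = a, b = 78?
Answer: 1/4875 ≈ 0.00020513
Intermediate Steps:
q(R, h) = 78
1/(4797 + q(35, S(-8))) = 1/(4797 + 78) = 1/4875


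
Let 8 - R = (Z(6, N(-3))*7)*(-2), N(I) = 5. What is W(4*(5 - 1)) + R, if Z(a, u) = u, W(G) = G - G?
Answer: 78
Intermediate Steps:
W(G) = 0
R = 78 (R = 8 - 5*7*(-2) = 8 - 35*(-2) = 8 - 1*(-70) = 8 + 70 = 78)
W(4*(5 - 1)) + R = 0 + 78 = 78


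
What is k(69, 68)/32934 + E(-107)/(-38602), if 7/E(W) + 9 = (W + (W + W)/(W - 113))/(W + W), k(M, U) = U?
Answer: 1240493404/594659119857 ≈ 0.0020861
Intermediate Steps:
E(W) = 7/(-9 + (W + 2*W/(-113 + W))/(2*W)) (E(W) = 7/(-9 + (W + (W + W)/(W - 113))/(W + W)) = 7/(-9 + (W + (2*W)/(-113 + W))/((2*W))) = 7/(-9 + (W + 2*W/(-113 + W))*(1/(2*W))) = 7/(-9 + (W + 2*W/(-113 + W))/(2*W)))
k(69, 68)/32934 + E(-107)/(-38602) = 68/32934 + (14*(113 - 1*(-107))/(-1923 + 17*(-107)))/(-38602) = 68*(1/32934) + (14*(113 + 107)/(-1923 - 1819))*(-1/38602) = 34/16467 + (14*220/(-3742))*(-1/38602) = 34/16467 + (14*(-1/3742)*220)*(-1/38602) = 34/16467 - 1540/1871*(-1/38602) = 34/16467 + 770/36112171 = 1240493404/594659119857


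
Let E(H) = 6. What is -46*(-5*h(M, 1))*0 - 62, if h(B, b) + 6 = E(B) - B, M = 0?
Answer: -62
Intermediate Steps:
h(B, b) = -B (h(B, b) = -6 + (6 - B) = -B)
-46*(-5*h(M, 1))*0 - 62 = -46*(-(-5)*0)*0 - 62 = -46*(-5*0)*0 - 62 = -0*0 - 62 = -46*0 - 62 = 0 - 62 = -62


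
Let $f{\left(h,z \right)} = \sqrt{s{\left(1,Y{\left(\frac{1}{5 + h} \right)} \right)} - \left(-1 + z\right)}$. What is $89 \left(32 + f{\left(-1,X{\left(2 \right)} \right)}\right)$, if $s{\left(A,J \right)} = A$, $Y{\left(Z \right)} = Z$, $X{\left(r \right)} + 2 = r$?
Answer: $2848 + 89 \sqrt{2} \approx 2973.9$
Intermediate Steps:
$X{\left(r \right)} = -2 + r$
$f{\left(h,z \right)} = \sqrt{2 - z}$ ($f{\left(h,z \right)} = \sqrt{1 - \left(-1 + z\right)} = \sqrt{2 - z}$)
$89 \left(32 + f{\left(-1,X{\left(2 \right)} \right)}\right) = 89 \left(32 + \sqrt{2 - \left(-2 + 2\right)}\right) = 89 \left(32 + \sqrt{2 - 0}\right) = 89 \left(32 + \sqrt{2 + 0}\right) = 89 \left(32 + \sqrt{2}\right) = 2848 + 89 \sqrt{2}$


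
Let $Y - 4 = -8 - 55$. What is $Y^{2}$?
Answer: $3481$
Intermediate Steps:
$Y = -59$ ($Y = 4 - 63 = -59$)
$Y^{2} = \left(-59\right)^{2} = 3481$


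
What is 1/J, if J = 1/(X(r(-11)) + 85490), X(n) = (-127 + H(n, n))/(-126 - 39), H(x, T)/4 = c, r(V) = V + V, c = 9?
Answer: 14105941/165 ≈ 85491.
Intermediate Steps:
r(V) = 2*V
H(x, T) = 36 (H(x, T) = 4*9 = 36)
X(n) = 91/165 (X(n) = (-127 + 36)/(-126 - 39) = -91/(-165) = -91*(-1/165) = 91/165)
J = 165/14105941 (J = 1/(91/165 + 85490) = 1/(14105941/165) = 165/14105941 ≈ 1.1697e-5)
1/J = 1/(165/14105941) = 14105941/165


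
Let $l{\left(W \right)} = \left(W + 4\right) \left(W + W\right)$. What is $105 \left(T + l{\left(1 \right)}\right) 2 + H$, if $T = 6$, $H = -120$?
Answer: $3240$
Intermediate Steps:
$l{\left(W \right)} = 2 W \left(4 + W\right)$ ($l{\left(W \right)} = \left(4 + W\right) 2 W = 2 W \left(4 + W\right)$)
$105 \left(T + l{\left(1 \right)}\right) 2 + H = 105 \left(6 + 2 \cdot 1 \left(4 + 1\right)\right) 2 - 120 = 105 \left(6 + 2 \cdot 1 \cdot 5\right) 2 - 120 = 105 \left(6 + 10\right) 2 - 120 = 105 \cdot 16 \cdot 2 - 120 = 105 \cdot 32 - 120 = 3360 - 120 = 3240$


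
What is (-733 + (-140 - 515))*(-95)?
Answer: 131860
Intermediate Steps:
(-733 + (-140 - 515))*(-95) = (-733 - 655)*(-95) = -1388*(-95) = 131860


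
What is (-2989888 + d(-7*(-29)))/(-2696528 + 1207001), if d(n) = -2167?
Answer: 2992055/1489527 ≈ 2.0087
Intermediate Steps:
(-2989888 + d(-7*(-29)))/(-2696528 + 1207001) = (-2989888 - 2167)/(-2696528 + 1207001) = -2992055/(-1489527) = -2992055*(-1/1489527) = 2992055/1489527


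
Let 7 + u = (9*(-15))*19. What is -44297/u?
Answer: 44297/2572 ≈ 17.223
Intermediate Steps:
u = -2572 (u = -7 + (9*(-15))*19 = -7 - 135*19 = -7 - 2565 = -2572)
-44297/u = -44297/(-2572) = -44297*(-1/2572) = 44297/2572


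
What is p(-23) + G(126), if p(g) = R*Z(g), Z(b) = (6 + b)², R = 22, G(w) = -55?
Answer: 6303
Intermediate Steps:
p(g) = 22*(6 + g)²
p(-23) + G(126) = 22*(6 - 23)² - 55 = 22*(-17)² - 55 = 22*289 - 55 = 6358 - 55 = 6303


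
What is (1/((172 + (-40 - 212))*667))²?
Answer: 1/2847289600 ≈ 3.5121e-10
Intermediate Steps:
(1/((172 + (-40 - 212))*667))² = ((1/667)/(172 - 252))² = ((1/667)/(-80))² = (-1/80*1/667)² = (-1/53360)² = 1/2847289600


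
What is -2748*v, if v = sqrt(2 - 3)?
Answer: -2748*I ≈ -2748.0*I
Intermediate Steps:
v = I (v = sqrt(-1) = I ≈ 1.0*I)
-2748*v = -2748*I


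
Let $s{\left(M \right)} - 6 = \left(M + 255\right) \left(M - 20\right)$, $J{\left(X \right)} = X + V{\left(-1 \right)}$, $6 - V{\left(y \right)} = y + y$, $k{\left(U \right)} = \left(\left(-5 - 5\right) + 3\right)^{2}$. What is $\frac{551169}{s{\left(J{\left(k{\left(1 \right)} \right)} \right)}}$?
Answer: $\frac{183723}{3850} \approx 47.72$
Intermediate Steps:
$k{\left(U \right)} = 49$ ($k{\left(U \right)} = \left(-10 + 3\right)^{2} = \left(-7\right)^{2} = 49$)
$V{\left(y \right)} = 6 - 2 y$ ($V{\left(y \right)} = 6 - \left(y + y\right) = 6 - 2 y$)
$J{\left(X \right)} = 8 + X$ ($J{\left(X \right)} = X + \left(6 - -2\right) = X + \left(6 + 2\right) = X + 8 = 8 + X$)
$s{\left(M \right)} = 6 + \left(-20 + M\right) \left(255 + M\right)$ ($s{\left(M \right)} = 6 + \left(M + 255\right) \left(M - 20\right) = 6 + \left(255 + M\right) \left(-20 + M\right) = 6 + \left(-20 + M\right) \left(255 + M\right)$)
$\frac{551169}{s{\left(J{\left(k{\left(1 \right)} \right)} \right)}} = \frac{551169}{-5094 + \left(8 + 49\right)^{2} + 235 \left(8 + 49\right)} = \frac{551169}{-5094 + 57^{2} + 235 \cdot 57} = \frac{551169}{-5094 + 3249 + 13395} = \frac{551169}{11550} = 551169 \cdot \frac{1}{11550} = \frac{183723}{3850}$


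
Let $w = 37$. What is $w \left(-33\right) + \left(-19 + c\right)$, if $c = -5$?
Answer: $-1245$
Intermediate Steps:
$w \left(-33\right) + \left(-19 + c\right) = 37 \left(-33\right) - 24 = -1221 - 24 = -1245$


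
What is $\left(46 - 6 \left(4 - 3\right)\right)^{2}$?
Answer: $1600$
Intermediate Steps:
$\left(46 - 6 \left(4 - 3\right)\right)^{2} = \left(46 - 6\right)^{2} = 40^{2} = 1600$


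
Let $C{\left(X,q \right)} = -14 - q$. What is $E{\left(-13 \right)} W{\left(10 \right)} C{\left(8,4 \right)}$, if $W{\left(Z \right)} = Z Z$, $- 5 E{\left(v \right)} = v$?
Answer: $-4680$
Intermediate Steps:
$E{\left(v \right)} = - \frac{v}{5}$
$W{\left(Z \right)} = Z^{2}$
$E{\left(-13 \right)} W{\left(10 \right)} C{\left(8,4 \right)} = \left(- \frac{1}{5}\right) \left(-13\right) 10^{2} \left(-14 - 4\right) = \frac{13}{5} \cdot 100 \left(-14 - 4\right) = 260 \left(-18\right) = -4680$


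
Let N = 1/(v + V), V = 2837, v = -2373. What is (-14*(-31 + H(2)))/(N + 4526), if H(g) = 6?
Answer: 32480/420013 ≈ 0.077331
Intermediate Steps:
N = 1/464 (N = 1/(-2373 + 2837) = 1/464 ≈ 0.0021552)
(-14*(-31 + H(2)))/(N + 4526) = (-14*(-31 + 6))/(1/464 + 4526) = (-14*(-25))/(2100065/464) = 350*(464/2100065) = 32480/420013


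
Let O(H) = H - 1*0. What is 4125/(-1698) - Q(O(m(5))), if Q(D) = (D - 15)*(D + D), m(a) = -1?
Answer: -19487/566 ≈ -34.429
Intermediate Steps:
O(H) = H (O(H) = H + 0 = H)
Q(D) = 2*D*(-15 + D) (Q(D) = (-15 + D)*(2*D) = 2*D*(-15 + D))
4125/(-1698) - Q(O(m(5))) = 4125/(-1698) - 2*(-1)*(-15 - 1) = 4125*(-1/1698) - 2*(-1)*(-16) = -1375/566 - 1*32 = -1375/566 - 32 = -19487/566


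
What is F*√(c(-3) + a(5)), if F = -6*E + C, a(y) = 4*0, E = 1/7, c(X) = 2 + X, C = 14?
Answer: 92*I/7 ≈ 13.143*I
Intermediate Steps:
E = ⅐ ≈ 0.14286
a(y) = 0
F = 92/7 (F = -6*⅐ + 14 = -6/7 + 14 = 92/7 ≈ 13.143)
F*√(c(-3) + a(5)) = 92*√((2 - 3) + 0)/7 = 92*√(-1 + 0)/7 = 92*√(-1)/7 = 92*I/7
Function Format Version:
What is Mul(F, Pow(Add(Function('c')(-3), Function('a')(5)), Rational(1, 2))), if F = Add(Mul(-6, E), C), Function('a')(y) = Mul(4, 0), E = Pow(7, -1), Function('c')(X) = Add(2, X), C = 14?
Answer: Mul(Rational(92, 7), I) ≈ Mul(13.143, I)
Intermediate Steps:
E = Rational(1, 7) ≈ 0.14286
Function('a')(y) = 0
F = Rational(92, 7) (F = Add(Mul(-6, Rational(1, 7)), 14) = Add(Rational(-6, 7), 14) = Rational(92, 7) ≈ 13.143)
Mul(F, Pow(Add(Function('c')(-3), Function('a')(5)), Rational(1, 2))) = Mul(Rational(92, 7), Pow(Add(Add(2, -3), 0), Rational(1, 2))) = Mul(Rational(92, 7), Pow(Add(-1, 0), Rational(1, 2))) = Mul(Rational(92, 7), Pow(-1, Rational(1, 2))) = Mul(Rational(92, 7), I)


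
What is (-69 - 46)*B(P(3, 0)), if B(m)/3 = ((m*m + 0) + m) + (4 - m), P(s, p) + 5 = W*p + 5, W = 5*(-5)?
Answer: -1380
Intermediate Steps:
W = -25
P(s, p) = -25*p (P(s, p) = -5 + (-25*p + 5) = -5 + (5 - 25*p) = -25*p)
B(m) = 12 + 3*m² (B(m) = 3*(((m*m + 0) + m) + (4 - m)) = 3*(((m² + 0) + m) + (4 - m)) = 3*((m² + m) + (4 - m)) = 3*((m + m²) + (4 - m)) = 3*(4 + m²) = 12 + 3*m²)
(-69 - 46)*B(P(3, 0)) = (-69 - 46)*(12 + 3*(-25*0)²) = -115*(12 + 3*0²) = -115*(12 + 3*0) = -115*(12 + 0) = -115*12 = -1380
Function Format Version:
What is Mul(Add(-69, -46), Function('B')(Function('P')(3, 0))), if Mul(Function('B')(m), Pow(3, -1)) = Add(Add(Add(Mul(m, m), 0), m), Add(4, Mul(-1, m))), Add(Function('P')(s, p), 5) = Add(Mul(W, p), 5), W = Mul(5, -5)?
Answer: -1380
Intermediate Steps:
W = -25
Function('P')(s, p) = Mul(-25, p) (Function('P')(s, p) = Add(-5, Add(Mul(-25, p), 5)) = Add(-5, Add(5, Mul(-25, p))) = Mul(-25, p))
Function('B')(m) = Add(12, Mul(3, Pow(m, 2))) (Function('B')(m) = Mul(3, Add(Add(Add(Mul(m, m), 0), m), Add(4, Mul(-1, m)))) = Mul(3, Add(Add(Add(Pow(m, 2), 0), m), Add(4, Mul(-1, m)))) = Mul(3, Add(Add(Pow(m, 2), m), Add(4, Mul(-1, m)))) = Mul(3, Add(Add(m, Pow(m, 2)), Add(4, Mul(-1, m)))) = Mul(3, Add(4, Pow(m, 2))) = Add(12, Mul(3, Pow(m, 2))))
Mul(Add(-69, -46), Function('B')(Function('P')(3, 0))) = Mul(Add(-69, -46), Add(12, Mul(3, Pow(Mul(-25, 0), 2)))) = Mul(-115, Add(12, Mul(3, Pow(0, 2)))) = Mul(-115, Add(12, Mul(3, 0))) = Mul(-115, Add(12, 0)) = Mul(-115, 12) = -1380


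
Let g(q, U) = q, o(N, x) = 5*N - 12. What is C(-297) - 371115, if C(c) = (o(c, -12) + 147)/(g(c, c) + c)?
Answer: -4082240/11 ≈ -3.7111e+5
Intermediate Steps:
o(N, x) = -12 + 5*N
C(c) = (135 + 5*c)/(2*c) (C(c) = ((-12 + 5*c) + 147)/(c + c) = (135 + 5*c)/((2*c)) = (135 + 5*c)*(1/(2*c)) = (135 + 5*c)/(2*c))
C(-297) - 371115 = (5/2)*(27 - 297)/(-297) - 371115 = (5/2)*(-1/297)*(-270) - 371115 = 25/11 - 371115 = -4082240/11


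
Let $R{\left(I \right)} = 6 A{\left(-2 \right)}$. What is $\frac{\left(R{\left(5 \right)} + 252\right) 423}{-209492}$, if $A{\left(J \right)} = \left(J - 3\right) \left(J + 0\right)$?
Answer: $- \frac{32994}{52373} \approx -0.62998$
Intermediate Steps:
$A{\left(J \right)} = J \left(-3 + J\right)$ ($A{\left(J \right)} = \left(-3 + J\right) J = J \left(-3 + J\right)$)
$R{\left(I \right)} = 60$ ($R{\left(I \right)} = 6 \left(- 2 \left(-3 - 2\right)\right) = 6 \left(\left(-2\right) \left(-5\right)\right) = 6 \cdot 10 = 60$)
$\frac{\left(R{\left(5 \right)} + 252\right) 423}{-209492} = \frac{\left(60 + 252\right) 423}{-209492} = 312 \cdot 423 \left(- \frac{1}{209492}\right) = 131976 \left(- \frac{1}{209492}\right) = - \frac{32994}{52373}$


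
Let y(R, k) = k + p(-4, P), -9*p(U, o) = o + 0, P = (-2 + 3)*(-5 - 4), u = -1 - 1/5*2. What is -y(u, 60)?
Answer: -61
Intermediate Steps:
u = -7/5 (u = -1 - 1*⅕*2 = -1 - ⅕*2 = -1 - ⅖ = -7/5 ≈ -1.4000)
P = -9 (P = 1*(-9) = -9)
p(U, o) = -o/9 (p(U, o) = -(o + 0)/9 = -o/9)
y(R, k) = 1 + k (y(R, k) = k - ⅑*(-9) = k + 1 = 1 + k)
-y(u, 60) = -(1 + 60) = -1*61 = -61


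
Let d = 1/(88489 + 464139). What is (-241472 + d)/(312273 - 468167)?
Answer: 133444188415/86151389432 ≈ 1.5490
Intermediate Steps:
d = 1/552628 ≈ 1.8095e-6
(-241472 + d)/(312273 - 468167) = (-241472 + 1/552628)/(312273 - 468167) = -133444188415/552628/(-155894) = -133444188415/552628*(-1/155894) = 133444188415/86151389432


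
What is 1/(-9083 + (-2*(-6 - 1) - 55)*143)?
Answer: -1/14946 ≈ -6.6907e-5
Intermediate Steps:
1/(-9083 + (-2*(-6 - 1) - 55)*143) = 1/(-9083 + (-2*(-7) - 55)*143) = 1/(-9083 + (14 - 55)*143) = 1/(-9083 - 41*143) = 1/(-9083 - 5863) = 1/(-14946) = -1/14946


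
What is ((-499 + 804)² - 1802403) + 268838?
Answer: -1440540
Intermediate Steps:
((-499 + 804)² - 1802403) + 268838 = (305² - 1802403) + 268838 = (93025 - 1802403) + 268838 = -1709378 + 268838 = -1440540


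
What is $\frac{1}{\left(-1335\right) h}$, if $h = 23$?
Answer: $- \frac{1}{30705} \approx -3.2568 \cdot 10^{-5}$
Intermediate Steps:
$\frac{1}{\left(-1335\right) h} = \frac{1}{\left(-1335\right) 23} = \frac{1}{-30705} = - \frac{1}{30705}$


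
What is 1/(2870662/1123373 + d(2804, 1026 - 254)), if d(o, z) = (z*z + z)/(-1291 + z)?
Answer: -583030587/668889704410 ≈ -0.00087164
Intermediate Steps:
d(o, z) = (z + z²)/(-1291 + z) (d(o, z) = (z² + z)/(-1291 + z) = (z + z²)/(-1291 + z))
1/(2870662/1123373 + d(2804, 1026 - 254)) = 1/(2870662/1123373 + (1026 - 254)*(1 + (1026 - 254))/(-1291 + (1026 - 254))) = 1/(2870662*(1/1123373) + 772*(1 + 772)/(-1291 + 772)) = 1/(2870662/1123373 + 772*773/(-519)) = 1/(2870662/1123373 + 772*(-1/519)*773) = 1/(2870662/1123373 - 596756/519) = 1/(-668889704410/583030587) = -583030587/668889704410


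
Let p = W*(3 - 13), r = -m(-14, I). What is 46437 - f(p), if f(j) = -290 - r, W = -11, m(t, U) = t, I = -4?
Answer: 46741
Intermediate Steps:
r = 14 (r = -1*(-14) = 14)
p = 110 (p = -11*(3 - 13) = -11*(-10) = 110)
f(j) = -304 (f(j) = -290 - 1*14 = -290 - 14 = -304)
46437 - f(p) = 46437 - 1*(-304) = 46437 + 304 = 46741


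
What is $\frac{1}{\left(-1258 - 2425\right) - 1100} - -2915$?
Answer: $\frac{13942444}{4783} \approx 2915.0$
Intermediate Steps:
$\frac{1}{\left(-1258 - 2425\right) - 1100} - -2915 = \frac{1}{\left(-1258 - 2425\right) - 1100} + 2915 = \frac{1}{-3683 - 1100} + 2915 = \frac{1}{-4783} + 2915 = - \frac{1}{4783} + 2915 = \frac{13942444}{4783}$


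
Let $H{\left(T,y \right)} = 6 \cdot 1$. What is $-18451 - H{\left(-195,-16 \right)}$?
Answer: $-18457$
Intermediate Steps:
$H{\left(T,y \right)} = 6$
$-18451 - H{\left(-195,-16 \right)} = -18451 - 6 = -18457$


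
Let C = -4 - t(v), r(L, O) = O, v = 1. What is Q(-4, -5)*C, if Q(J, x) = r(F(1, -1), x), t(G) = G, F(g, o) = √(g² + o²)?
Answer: 25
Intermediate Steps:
Q(J, x) = x
C = -5 (C = -4 - 1*1 = -4 - 1 = -5)
Q(-4, -5)*C = -5*(-5) = 25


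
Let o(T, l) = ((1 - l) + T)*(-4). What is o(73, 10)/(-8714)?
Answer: 128/4357 ≈ 0.029378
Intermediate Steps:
o(T, l) = -4 - 4*T + 4*l (o(T, l) = (1 + T - l)*(-4) = -4 - 4*T + 4*l)
o(73, 10)/(-8714) = (-4 - 4*73 + 4*10)/(-8714) = (-4 - 292 + 40)*(-1/8714) = -256*(-1/8714) = 128/4357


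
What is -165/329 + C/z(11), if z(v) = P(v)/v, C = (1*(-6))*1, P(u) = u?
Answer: -2139/329 ≈ -6.5015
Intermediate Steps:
C = -6 (C = -6*1 = -6)
z(v) = 1 (z(v) = v/v = 1)
-165/329 + C/z(11) = -165/329 - 6/1 = -165*1/329 - 6*1 = -165/329 - 6 = -2139/329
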